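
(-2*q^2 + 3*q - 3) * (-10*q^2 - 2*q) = 20*q^4 - 26*q^3 + 24*q^2 + 6*q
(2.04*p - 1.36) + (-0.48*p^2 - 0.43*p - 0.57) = -0.48*p^2 + 1.61*p - 1.93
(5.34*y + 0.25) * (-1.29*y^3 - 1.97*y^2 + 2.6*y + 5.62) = -6.8886*y^4 - 10.8423*y^3 + 13.3915*y^2 + 30.6608*y + 1.405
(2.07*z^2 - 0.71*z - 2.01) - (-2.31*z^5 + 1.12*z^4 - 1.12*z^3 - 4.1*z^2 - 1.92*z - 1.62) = 2.31*z^5 - 1.12*z^4 + 1.12*z^3 + 6.17*z^2 + 1.21*z - 0.39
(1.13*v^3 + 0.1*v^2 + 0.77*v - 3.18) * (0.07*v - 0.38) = 0.0791*v^4 - 0.4224*v^3 + 0.0159*v^2 - 0.5152*v + 1.2084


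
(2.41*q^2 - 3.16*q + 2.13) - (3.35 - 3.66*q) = 2.41*q^2 + 0.5*q - 1.22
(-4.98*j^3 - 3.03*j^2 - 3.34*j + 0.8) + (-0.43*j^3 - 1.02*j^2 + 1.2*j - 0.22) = -5.41*j^3 - 4.05*j^2 - 2.14*j + 0.58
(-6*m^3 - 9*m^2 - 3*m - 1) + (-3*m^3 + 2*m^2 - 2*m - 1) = -9*m^3 - 7*m^2 - 5*m - 2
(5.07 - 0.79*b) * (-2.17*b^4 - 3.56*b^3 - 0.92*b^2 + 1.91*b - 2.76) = 1.7143*b^5 - 8.1895*b^4 - 17.3224*b^3 - 6.1733*b^2 + 11.8641*b - 13.9932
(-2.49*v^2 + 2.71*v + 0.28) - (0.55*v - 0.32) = -2.49*v^2 + 2.16*v + 0.6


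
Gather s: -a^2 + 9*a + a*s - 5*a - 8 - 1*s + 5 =-a^2 + 4*a + s*(a - 1) - 3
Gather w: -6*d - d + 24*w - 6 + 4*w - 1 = -7*d + 28*w - 7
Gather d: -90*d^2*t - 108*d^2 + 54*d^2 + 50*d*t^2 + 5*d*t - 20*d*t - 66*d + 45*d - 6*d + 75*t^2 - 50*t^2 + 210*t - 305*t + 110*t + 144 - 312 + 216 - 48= d^2*(-90*t - 54) + d*(50*t^2 - 15*t - 27) + 25*t^2 + 15*t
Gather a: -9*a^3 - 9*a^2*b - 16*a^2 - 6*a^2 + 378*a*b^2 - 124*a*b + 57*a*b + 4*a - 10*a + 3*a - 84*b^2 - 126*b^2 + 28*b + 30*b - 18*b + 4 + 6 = -9*a^3 + a^2*(-9*b - 22) + a*(378*b^2 - 67*b - 3) - 210*b^2 + 40*b + 10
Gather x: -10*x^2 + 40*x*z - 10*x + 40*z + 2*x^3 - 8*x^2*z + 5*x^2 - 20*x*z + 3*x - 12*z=2*x^3 + x^2*(-8*z - 5) + x*(20*z - 7) + 28*z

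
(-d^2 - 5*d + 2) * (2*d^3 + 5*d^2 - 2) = -2*d^5 - 15*d^4 - 21*d^3 + 12*d^2 + 10*d - 4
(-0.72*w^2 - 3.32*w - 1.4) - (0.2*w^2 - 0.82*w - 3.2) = -0.92*w^2 - 2.5*w + 1.8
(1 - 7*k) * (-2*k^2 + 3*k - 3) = 14*k^3 - 23*k^2 + 24*k - 3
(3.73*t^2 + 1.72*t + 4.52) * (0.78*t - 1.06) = 2.9094*t^3 - 2.6122*t^2 + 1.7024*t - 4.7912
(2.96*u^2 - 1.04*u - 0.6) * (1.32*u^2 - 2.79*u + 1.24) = 3.9072*u^4 - 9.6312*u^3 + 5.78*u^2 + 0.3844*u - 0.744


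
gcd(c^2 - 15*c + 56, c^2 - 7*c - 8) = c - 8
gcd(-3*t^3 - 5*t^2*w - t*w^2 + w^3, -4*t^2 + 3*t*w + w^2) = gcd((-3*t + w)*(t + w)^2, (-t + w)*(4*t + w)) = 1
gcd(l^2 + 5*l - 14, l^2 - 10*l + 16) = l - 2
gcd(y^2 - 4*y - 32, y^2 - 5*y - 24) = y - 8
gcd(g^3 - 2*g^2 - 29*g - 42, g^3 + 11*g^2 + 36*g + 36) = g^2 + 5*g + 6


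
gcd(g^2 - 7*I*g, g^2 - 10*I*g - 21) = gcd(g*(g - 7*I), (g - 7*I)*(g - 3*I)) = g - 7*I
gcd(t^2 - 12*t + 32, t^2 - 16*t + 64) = t - 8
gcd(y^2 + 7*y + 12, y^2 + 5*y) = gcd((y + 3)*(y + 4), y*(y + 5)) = 1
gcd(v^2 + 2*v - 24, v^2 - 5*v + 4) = v - 4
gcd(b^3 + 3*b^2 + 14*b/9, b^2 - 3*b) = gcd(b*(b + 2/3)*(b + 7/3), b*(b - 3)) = b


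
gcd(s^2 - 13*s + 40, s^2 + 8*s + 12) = 1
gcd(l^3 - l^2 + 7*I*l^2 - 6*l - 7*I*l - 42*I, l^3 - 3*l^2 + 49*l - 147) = l^2 + l*(-3 + 7*I) - 21*I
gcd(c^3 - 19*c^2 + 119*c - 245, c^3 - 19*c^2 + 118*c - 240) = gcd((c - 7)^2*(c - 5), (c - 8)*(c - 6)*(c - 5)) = c - 5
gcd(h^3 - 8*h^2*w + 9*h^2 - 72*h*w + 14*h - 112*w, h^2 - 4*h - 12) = h + 2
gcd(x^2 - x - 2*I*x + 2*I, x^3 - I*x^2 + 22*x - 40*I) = x - 2*I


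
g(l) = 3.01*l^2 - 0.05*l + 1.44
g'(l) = 6.02*l - 0.05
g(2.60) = 21.66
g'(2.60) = 15.60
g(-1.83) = 11.61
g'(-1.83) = -11.07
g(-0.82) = 3.50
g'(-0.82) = -4.99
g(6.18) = 116.09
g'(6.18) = 37.15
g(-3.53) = 39.12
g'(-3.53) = -21.30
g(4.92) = 74.06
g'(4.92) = 29.57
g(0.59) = 2.46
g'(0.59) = 3.50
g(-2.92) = 27.25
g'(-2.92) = -17.63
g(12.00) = 434.28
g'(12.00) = 72.19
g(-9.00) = 245.70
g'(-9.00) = -54.23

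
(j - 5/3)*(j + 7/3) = j^2 + 2*j/3 - 35/9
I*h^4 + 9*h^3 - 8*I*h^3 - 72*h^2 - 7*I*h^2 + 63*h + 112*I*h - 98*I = (h - 7)*(h - 7*I)*(h - 2*I)*(I*h - I)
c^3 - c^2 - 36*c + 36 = (c - 6)*(c - 1)*(c + 6)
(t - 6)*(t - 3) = t^2 - 9*t + 18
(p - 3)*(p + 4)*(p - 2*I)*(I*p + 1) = I*p^4 + 3*p^3 + I*p^3 + 3*p^2 - 14*I*p^2 - 36*p - 2*I*p + 24*I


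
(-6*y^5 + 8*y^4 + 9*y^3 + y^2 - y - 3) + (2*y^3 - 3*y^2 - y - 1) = -6*y^5 + 8*y^4 + 11*y^3 - 2*y^2 - 2*y - 4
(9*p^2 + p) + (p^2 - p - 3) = 10*p^2 - 3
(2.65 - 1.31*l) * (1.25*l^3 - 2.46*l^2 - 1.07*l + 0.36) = -1.6375*l^4 + 6.5351*l^3 - 5.1173*l^2 - 3.3071*l + 0.954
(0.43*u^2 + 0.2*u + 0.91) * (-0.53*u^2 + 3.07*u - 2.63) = -0.2279*u^4 + 1.2141*u^3 - 0.9992*u^2 + 2.2677*u - 2.3933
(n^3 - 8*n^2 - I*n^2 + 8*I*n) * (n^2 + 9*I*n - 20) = n^5 - 8*n^4 + 8*I*n^4 - 11*n^3 - 64*I*n^3 + 88*n^2 + 20*I*n^2 - 160*I*n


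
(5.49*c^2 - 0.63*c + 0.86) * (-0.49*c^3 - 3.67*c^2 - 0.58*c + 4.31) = -2.6901*c^5 - 19.8396*c^4 - 1.2935*c^3 + 20.8711*c^2 - 3.2141*c + 3.7066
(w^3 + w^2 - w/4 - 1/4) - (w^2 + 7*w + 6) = w^3 - 29*w/4 - 25/4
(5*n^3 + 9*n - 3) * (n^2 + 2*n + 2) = 5*n^5 + 10*n^4 + 19*n^3 + 15*n^2 + 12*n - 6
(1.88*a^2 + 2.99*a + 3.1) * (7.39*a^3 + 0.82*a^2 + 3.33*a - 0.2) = 13.8932*a^5 + 23.6377*a^4 + 31.6212*a^3 + 12.1227*a^2 + 9.725*a - 0.62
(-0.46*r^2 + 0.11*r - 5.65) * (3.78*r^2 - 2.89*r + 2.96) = -1.7388*r^4 + 1.7452*r^3 - 23.0365*r^2 + 16.6541*r - 16.724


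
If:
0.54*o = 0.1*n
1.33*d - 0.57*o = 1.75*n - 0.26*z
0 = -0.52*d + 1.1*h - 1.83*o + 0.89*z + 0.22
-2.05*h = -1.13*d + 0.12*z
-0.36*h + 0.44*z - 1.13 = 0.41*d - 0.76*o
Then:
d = -3.08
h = -1.65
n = -2.34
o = -0.43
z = -0.90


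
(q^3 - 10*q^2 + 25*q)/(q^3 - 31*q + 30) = q*(q - 5)/(q^2 + 5*q - 6)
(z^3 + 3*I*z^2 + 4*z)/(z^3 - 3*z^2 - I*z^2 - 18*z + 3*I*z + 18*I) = z*(z + 4*I)/(z^2 - 3*z - 18)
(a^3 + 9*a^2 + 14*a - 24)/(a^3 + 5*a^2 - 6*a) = (a + 4)/a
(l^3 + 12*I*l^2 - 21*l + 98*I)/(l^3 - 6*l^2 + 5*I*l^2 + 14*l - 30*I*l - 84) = (l + 7*I)/(l - 6)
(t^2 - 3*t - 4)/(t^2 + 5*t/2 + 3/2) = 2*(t - 4)/(2*t + 3)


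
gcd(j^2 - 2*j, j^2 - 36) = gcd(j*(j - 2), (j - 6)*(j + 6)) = 1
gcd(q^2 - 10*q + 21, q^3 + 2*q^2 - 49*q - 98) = q - 7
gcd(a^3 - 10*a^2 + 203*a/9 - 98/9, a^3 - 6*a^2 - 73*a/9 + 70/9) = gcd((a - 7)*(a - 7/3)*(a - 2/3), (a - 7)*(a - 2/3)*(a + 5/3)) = a^2 - 23*a/3 + 14/3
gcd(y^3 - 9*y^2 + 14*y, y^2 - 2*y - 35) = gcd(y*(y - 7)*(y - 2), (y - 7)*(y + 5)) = y - 7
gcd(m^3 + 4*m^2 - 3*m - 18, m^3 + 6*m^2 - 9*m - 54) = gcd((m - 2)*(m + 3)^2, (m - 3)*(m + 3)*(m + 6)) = m + 3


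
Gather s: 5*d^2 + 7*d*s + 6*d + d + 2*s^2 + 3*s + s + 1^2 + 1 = 5*d^2 + 7*d + 2*s^2 + s*(7*d + 4) + 2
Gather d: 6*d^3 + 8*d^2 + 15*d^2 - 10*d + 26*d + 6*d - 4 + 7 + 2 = 6*d^3 + 23*d^2 + 22*d + 5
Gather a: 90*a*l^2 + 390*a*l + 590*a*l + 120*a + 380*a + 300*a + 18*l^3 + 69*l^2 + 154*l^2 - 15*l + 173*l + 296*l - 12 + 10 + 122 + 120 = a*(90*l^2 + 980*l + 800) + 18*l^3 + 223*l^2 + 454*l + 240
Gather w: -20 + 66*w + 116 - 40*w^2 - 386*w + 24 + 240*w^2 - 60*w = 200*w^2 - 380*w + 120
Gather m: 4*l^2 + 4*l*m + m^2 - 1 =4*l^2 + 4*l*m + m^2 - 1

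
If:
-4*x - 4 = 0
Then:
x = -1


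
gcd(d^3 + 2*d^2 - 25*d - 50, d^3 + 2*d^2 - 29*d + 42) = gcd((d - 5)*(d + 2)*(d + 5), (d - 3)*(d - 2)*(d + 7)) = 1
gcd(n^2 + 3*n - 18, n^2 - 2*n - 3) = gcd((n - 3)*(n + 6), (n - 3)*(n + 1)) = n - 3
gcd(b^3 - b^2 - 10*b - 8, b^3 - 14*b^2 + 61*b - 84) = b - 4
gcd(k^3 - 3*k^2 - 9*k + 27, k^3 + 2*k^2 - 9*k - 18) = k^2 - 9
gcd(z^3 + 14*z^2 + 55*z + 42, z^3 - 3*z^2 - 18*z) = 1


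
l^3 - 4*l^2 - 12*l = l*(l - 6)*(l + 2)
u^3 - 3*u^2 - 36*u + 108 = (u - 6)*(u - 3)*(u + 6)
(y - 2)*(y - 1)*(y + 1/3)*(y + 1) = y^4 - 5*y^3/3 - 5*y^2/3 + 5*y/3 + 2/3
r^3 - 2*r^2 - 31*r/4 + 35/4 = (r - 7/2)*(r - 1)*(r + 5/2)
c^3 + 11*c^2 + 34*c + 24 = (c + 1)*(c + 4)*(c + 6)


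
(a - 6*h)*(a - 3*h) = a^2 - 9*a*h + 18*h^2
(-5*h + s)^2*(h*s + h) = 25*h^3*s + 25*h^3 - 10*h^2*s^2 - 10*h^2*s + h*s^3 + h*s^2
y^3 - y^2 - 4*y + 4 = (y - 2)*(y - 1)*(y + 2)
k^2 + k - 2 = (k - 1)*(k + 2)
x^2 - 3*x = x*(x - 3)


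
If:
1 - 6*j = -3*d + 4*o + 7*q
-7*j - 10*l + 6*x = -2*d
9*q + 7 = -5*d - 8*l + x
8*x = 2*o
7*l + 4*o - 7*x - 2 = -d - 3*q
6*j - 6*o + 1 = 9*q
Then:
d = -154/8487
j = 14/123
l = 1291/8487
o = 1480/943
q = -2431/2829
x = 370/943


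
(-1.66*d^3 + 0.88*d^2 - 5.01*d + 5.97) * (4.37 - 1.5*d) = 2.49*d^4 - 8.5742*d^3 + 11.3606*d^2 - 30.8487*d + 26.0889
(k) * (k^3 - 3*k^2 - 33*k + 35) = k^4 - 3*k^3 - 33*k^2 + 35*k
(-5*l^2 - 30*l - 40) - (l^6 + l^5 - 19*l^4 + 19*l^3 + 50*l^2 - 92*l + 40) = -l^6 - l^5 + 19*l^4 - 19*l^3 - 55*l^2 + 62*l - 80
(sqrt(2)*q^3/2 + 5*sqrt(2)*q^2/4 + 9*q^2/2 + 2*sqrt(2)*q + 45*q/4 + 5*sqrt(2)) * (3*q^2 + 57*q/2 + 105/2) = 3*sqrt(2)*q^5/2 + 27*q^4/2 + 18*sqrt(2)*q^4 + 543*sqrt(2)*q^3/8 + 162*q^3 + 1101*sqrt(2)*q^2/8 + 4455*q^2/8 + 495*sqrt(2)*q/2 + 4725*q/8 + 525*sqrt(2)/2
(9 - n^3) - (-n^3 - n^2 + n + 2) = n^2 - n + 7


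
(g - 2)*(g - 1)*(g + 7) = g^3 + 4*g^2 - 19*g + 14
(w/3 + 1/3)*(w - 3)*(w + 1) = w^3/3 - w^2/3 - 5*w/3 - 1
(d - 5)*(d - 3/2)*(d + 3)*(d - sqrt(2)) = d^4 - 7*d^3/2 - sqrt(2)*d^3 - 12*d^2 + 7*sqrt(2)*d^2/2 + 12*sqrt(2)*d + 45*d/2 - 45*sqrt(2)/2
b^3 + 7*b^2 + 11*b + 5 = (b + 1)^2*(b + 5)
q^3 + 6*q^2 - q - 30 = (q - 2)*(q + 3)*(q + 5)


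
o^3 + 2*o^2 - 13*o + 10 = (o - 2)*(o - 1)*(o + 5)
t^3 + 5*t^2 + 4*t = t*(t + 1)*(t + 4)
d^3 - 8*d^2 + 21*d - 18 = (d - 3)^2*(d - 2)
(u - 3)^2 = u^2 - 6*u + 9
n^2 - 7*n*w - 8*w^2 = (n - 8*w)*(n + w)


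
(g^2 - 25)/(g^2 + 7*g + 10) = (g - 5)/(g + 2)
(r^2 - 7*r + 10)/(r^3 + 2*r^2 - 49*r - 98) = (r^2 - 7*r + 10)/(r^3 + 2*r^2 - 49*r - 98)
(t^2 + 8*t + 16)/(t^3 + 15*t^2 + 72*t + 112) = 1/(t + 7)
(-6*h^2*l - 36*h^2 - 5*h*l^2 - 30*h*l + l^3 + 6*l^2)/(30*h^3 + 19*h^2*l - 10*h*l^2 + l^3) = (-l - 6)/(5*h - l)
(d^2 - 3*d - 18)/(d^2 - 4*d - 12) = (d + 3)/(d + 2)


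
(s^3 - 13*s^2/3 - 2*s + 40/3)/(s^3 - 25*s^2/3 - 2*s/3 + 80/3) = (s - 4)/(s - 8)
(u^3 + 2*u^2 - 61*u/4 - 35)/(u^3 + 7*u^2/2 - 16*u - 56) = (u + 5/2)/(u + 4)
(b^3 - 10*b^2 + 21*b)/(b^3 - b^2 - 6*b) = (b - 7)/(b + 2)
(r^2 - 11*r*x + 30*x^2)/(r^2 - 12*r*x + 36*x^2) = (-r + 5*x)/(-r + 6*x)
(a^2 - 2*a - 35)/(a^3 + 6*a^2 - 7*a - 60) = (a - 7)/(a^2 + a - 12)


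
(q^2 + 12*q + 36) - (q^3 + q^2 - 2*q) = -q^3 + 14*q + 36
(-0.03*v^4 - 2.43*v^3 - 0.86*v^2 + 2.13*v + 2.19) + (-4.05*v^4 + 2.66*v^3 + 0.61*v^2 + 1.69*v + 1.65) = -4.08*v^4 + 0.23*v^3 - 0.25*v^2 + 3.82*v + 3.84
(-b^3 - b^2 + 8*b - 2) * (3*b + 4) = -3*b^4 - 7*b^3 + 20*b^2 + 26*b - 8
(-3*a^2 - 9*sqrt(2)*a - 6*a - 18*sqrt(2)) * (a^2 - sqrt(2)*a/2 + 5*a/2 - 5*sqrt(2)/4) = -3*a^4 - 27*a^3/2 - 15*sqrt(2)*a^3/2 - 135*sqrt(2)*a^2/4 - 6*a^2 - 75*sqrt(2)*a/2 + 81*a/2 + 45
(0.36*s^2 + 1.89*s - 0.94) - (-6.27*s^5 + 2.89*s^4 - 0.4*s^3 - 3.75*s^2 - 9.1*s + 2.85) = 6.27*s^5 - 2.89*s^4 + 0.4*s^3 + 4.11*s^2 + 10.99*s - 3.79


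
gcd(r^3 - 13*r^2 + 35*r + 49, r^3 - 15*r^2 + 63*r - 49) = r^2 - 14*r + 49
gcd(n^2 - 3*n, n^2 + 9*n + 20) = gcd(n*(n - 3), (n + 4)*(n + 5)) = 1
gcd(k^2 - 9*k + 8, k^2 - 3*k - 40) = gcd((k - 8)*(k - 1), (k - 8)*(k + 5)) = k - 8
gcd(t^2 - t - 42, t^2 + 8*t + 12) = t + 6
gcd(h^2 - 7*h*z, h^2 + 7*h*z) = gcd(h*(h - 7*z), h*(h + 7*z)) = h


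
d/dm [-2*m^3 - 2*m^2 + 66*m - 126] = -6*m^2 - 4*m + 66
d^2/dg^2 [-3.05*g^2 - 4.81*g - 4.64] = -6.10000000000000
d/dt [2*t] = 2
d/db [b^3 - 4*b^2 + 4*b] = 3*b^2 - 8*b + 4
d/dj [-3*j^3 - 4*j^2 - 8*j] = -9*j^2 - 8*j - 8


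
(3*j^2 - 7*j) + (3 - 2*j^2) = j^2 - 7*j + 3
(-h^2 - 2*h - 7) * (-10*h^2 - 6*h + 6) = 10*h^4 + 26*h^3 + 76*h^2 + 30*h - 42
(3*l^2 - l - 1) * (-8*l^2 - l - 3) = -24*l^4 + 5*l^3 + 4*l + 3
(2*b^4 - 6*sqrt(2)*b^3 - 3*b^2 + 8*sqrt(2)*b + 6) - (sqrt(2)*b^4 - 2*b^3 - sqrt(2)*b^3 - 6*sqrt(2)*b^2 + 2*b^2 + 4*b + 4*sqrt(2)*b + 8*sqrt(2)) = -sqrt(2)*b^4 + 2*b^4 - 5*sqrt(2)*b^3 + 2*b^3 - 5*b^2 + 6*sqrt(2)*b^2 - 4*b + 4*sqrt(2)*b - 8*sqrt(2) + 6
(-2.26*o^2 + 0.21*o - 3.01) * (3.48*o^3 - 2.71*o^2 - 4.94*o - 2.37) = -7.8648*o^5 + 6.8554*o^4 + 0.120500000000002*o^3 + 12.4759*o^2 + 14.3717*o + 7.1337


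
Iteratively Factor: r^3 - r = (r)*(r^2 - 1) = r*(r + 1)*(r - 1)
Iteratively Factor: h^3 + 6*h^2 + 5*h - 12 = (h + 3)*(h^2 + 3*h - 4) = (h + 3)*(h + 4)*(h - 1)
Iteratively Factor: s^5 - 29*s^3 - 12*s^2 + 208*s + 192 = (s - 4)*(s^4 + 4*s^3 - 13*s^2 - 64*s - 48) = (s - 4)^2*(s^3 + 8*s^2 + 19*s + 12) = (s - 4)^2*(s + 3)*(s^2 + 5*s + 4) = (s - 4)^2*(s + 3)*(s + 4)*(s + 1)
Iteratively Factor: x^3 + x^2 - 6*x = (x + 3)*(x^2 - 2*x) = (x - 2)*(x + 3)*(x)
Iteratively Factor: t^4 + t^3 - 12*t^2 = (t)*(t^3 + t^2 - 12*t) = t*(t + 4)*(t^2 - 3*t) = t*(t - 3)*(t + 4)*(t)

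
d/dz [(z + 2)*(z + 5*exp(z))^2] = (z + 5*exp(z))*(z + 2*(z + 2)*(5*exp(z) + 1) + 5*exp(z))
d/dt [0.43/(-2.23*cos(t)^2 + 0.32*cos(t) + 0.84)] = (0.1376 - 1.9178*cos(t))*sin(t)/(-2.23*cos(t)^2 + 0.32*cos(t) + 0.84)^2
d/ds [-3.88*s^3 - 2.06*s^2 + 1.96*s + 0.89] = -11.64*s^2 - 4.12*s + 1.96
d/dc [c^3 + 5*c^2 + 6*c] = 3*c^2 + 10*c + 6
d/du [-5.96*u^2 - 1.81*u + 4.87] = -11.92*u - 1.81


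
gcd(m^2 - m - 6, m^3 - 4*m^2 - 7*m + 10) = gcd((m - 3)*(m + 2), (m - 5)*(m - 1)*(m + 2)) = m + 2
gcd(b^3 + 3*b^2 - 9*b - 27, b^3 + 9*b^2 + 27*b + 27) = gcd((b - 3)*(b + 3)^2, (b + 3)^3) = b^2 + 6*b + 9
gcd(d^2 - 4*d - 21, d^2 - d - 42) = d - 7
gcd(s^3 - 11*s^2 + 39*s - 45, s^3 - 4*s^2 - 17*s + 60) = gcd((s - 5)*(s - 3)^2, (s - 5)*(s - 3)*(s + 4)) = s^2 - 8*s + 15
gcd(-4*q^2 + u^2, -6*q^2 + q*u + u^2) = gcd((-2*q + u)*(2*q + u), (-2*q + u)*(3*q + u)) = 2*q - u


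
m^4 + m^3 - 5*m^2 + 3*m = m*(m - 1)^2*(m + 3)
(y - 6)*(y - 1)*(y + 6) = y^3 - y^2 - 36*y + 36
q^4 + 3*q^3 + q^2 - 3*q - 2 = (q - 1)*(q + 1)^2*(q + 2)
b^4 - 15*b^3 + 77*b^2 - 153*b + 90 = (b - 6)*(b - 5)*(b - 3)*(b - 1)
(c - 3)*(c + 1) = c^2 - 2*c - 3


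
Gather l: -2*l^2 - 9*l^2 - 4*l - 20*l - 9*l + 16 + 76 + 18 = -11*l^2 - 33*l + 110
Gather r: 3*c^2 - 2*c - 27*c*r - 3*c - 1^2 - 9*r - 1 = 3*c^2 - 5*c + r*(-27*c - 9) - 2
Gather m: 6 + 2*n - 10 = 2*n - 4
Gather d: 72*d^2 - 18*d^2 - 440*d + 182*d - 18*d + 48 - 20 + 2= 54*d^2 - 276*d + 30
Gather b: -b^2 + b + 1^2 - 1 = -b^2 + b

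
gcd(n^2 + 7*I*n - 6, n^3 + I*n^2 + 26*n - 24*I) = n + 6*I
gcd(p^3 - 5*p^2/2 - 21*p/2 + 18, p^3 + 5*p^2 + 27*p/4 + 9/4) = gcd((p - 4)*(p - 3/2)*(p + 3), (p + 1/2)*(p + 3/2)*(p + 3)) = p + 3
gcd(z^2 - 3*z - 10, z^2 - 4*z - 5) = z - 5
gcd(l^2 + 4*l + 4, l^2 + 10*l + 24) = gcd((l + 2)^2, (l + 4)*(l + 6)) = 1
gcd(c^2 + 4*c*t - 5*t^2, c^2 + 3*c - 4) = 1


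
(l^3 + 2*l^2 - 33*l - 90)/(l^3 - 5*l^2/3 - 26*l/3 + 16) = 3*(l^2 - l - 30)/(3*l^2 - 14*l + 16)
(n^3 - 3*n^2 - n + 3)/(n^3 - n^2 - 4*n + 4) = (n^2 - 2*n - 3)/(n^2 - 4)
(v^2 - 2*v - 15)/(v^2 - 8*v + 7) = (v^2 - 2*v - 15)/(v^2 - 8*v + 7)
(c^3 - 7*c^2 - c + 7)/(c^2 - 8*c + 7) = c + 1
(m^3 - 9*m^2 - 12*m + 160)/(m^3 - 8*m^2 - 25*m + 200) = (m + 4)/(m + 5)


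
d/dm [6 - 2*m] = -2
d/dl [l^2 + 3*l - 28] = 2*l + 3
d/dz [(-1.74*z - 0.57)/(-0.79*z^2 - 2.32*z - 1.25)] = (-1.3746*z^2 - 0.9006*z + 0.8526)/(0.6241*z^4 + 3.6656*z^3 + 7.3574*z^2 + 5.8*z + 1.5625)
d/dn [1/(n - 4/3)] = -9/(3*n - 4)^2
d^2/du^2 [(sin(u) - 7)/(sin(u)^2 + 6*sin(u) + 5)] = (-sin(u)^4 + 35*sin(u)^3 + 123*sin(u)^2 - 23*sin(u) - 494)/((sin(u) + 1)^2*(sin(u) + 5)^3)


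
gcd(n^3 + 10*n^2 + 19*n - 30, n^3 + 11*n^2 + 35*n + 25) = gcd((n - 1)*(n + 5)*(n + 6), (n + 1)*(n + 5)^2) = n + 5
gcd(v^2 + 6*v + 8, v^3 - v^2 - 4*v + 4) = v + 2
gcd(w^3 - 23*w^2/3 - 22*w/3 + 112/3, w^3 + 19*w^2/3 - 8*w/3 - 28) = w^2 + w/3 - 14/3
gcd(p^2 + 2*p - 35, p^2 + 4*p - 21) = p + 7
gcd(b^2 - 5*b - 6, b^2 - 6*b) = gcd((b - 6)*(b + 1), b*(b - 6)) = b - 6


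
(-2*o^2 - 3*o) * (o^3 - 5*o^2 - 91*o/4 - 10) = -2*o^5 + 7*o^4 + 121*o^3/2 + 353*o^2/4 + 30*o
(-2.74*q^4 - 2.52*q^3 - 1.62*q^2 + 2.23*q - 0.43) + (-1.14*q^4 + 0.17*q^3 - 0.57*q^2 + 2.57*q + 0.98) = -3.88*q^4 - 2.35*q^3 - 2.19*q^2 + 4.8*q + 0.55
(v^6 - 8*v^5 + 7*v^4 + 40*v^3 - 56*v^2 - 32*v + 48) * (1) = v^6 - 8*v^5 + 7*v^4 + 40*v^3 - 56*v^2 - 32*v + 48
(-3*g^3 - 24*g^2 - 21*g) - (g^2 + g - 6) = -3*g^3 - 25*g^2 - 22*g + 6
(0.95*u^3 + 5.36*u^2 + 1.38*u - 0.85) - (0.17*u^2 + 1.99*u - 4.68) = 0.95*u^3 + 5.19*u^2 - 0.61*u + 3.83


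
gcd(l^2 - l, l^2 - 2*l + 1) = l - 1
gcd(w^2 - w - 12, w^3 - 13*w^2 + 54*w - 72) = w - 4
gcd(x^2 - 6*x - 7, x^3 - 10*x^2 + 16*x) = 1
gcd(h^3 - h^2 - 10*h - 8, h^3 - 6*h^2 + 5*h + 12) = h^2 - 3*h - 4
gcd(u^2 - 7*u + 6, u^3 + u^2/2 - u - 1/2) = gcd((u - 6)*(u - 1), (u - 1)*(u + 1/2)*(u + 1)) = u - 1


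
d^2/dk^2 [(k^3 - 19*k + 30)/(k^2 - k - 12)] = 12*(-k^3 + 21*k^2 - 57*k + 103)/(k^6 - 3*k^5 - 33*k^4 + 71*k^3 + 396*k^2 - 432*k - 1728)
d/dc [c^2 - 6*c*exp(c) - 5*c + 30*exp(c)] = -6*c*exp(c) + 2*c + 24*exp(c) - 5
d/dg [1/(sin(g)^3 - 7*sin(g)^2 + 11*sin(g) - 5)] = (11 - 3*sin(g))*cos(g)/((sin(g) - 5)^2*(sin(g) - 1)^3)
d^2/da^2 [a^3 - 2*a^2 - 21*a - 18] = 6*a - 4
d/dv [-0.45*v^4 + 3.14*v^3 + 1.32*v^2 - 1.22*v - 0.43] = -1.8*v^3 + 9.42*v^2 + 2.64*v - 1.22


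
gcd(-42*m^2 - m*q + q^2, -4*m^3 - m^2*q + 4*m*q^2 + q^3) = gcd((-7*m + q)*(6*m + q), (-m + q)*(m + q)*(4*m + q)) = 1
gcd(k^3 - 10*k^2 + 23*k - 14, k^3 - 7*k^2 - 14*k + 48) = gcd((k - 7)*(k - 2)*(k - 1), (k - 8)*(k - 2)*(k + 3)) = k - 2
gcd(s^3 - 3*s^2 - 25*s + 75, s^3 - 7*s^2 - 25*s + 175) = s^2 - 25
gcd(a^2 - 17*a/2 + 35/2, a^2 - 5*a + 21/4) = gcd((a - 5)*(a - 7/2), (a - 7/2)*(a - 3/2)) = a - 7/2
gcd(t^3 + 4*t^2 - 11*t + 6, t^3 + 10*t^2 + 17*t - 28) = t - 1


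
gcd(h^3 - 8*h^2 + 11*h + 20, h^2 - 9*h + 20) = h^2 - 9*h + 20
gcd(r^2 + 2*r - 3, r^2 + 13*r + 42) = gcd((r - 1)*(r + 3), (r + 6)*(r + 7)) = 1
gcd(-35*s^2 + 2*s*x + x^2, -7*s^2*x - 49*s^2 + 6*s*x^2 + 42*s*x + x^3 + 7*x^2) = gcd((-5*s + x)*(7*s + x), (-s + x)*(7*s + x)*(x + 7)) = 7*s + x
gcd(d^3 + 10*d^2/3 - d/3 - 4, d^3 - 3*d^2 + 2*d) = d - 1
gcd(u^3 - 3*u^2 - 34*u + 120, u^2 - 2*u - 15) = u - 5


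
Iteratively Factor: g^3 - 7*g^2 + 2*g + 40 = (g - 4)*(g^2 - 3*g - 10) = (g - 4)*(g + 2)*(g - 5)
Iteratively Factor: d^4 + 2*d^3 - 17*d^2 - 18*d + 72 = (d + 4)*(d^3 - 2*d^2 - 9*d + 18) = (d - 3)*(d + 4)*(d^2 + d - 6) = (d - 3)*(d + 3)*(d + 4)*(d - 2)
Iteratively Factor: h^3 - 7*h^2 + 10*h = (h - 5)*(h^2 - 2*h) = (h - 5)*(h - 2)*(h)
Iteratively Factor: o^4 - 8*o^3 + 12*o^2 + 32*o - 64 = (o - 4)*(o^3 - 4*o^2 - 4*o + 16) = (o - 4)*(o + 2)*(o^2 - 6*o + 8) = (o - 4)*(o - 2)*(o + 2)*(o - 4)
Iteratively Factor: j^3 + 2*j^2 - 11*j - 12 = (j + 4)*(j^2 - 2*j - 3) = (j + 1)*(j + 4)*(j - 3)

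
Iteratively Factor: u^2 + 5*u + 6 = (u + 2)*(u + 3)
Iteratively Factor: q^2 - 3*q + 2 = (q - 1)*(q - 2)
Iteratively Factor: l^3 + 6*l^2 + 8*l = (l)*(l^2 + 6*l + 8) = l*(l + 4)*(l + 2)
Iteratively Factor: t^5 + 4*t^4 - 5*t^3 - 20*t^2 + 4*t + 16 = (t - 1)*(t^4 + 5*t^3 - 20*t - 16) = (t - 2)*(t - 1)*(t^3 + 7*t^2 + 14*t + 8) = (t - 2)*(t - 1)*(t + 1)*(t^2 + 6*t + 8) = (t - 2)*(t - 1)*(t + 1)*(t + 2)*(t + 4)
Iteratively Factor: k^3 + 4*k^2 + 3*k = (k)*(k^2 + 4*k + 3) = k*(k + 3)*(k + 1)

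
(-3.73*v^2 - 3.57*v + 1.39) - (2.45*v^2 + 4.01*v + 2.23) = -6.18*v^2 - 7.58*v - 0.84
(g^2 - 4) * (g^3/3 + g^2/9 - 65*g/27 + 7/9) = g^5/3 + g^4/9 - 101*g^3/27 + g^2/3 + 260*g/27 - 28/9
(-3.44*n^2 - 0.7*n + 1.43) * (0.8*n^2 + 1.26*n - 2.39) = -2.752*n^4 - 4.8944*n^3 + 8.4836*n^2 + 3.4748*n - 3.4177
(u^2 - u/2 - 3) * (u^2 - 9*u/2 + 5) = u^4 - 5*u^3 + 17*u^2/4 + 11*u - 15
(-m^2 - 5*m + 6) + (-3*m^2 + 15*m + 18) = -4*m^2 + 10*m + 24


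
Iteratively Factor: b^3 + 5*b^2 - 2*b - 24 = (b + 3)*(b^2 + 2*b - 8) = (b + 3)*(b + 4)*(b - 2)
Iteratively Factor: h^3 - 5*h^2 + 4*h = (h - 1)*(h^2 - 4*h) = h*(h - 1)*(h - 4)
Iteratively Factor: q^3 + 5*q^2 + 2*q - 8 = (q - 1)*(q^2 + 6*q + 8) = (q - 1)*(q + 4)*(q + 2)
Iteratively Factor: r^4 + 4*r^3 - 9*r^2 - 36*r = (r - 3)*(r^3 + 7*r^2 + 12*r) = (r - 3)*(r + 3)*(r^2 + 4*r) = r*(r - 3)*(r + 3)*(r + 4)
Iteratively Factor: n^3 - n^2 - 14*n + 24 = (n - 3)*(n^2 + 2*n - 8) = (n - 3)*(n + 4)*(n - 2)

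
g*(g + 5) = g^2 + 5*g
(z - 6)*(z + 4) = z^2 - 2*z - 24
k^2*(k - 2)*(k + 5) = k^4 + 3*k^3 - 10*k^2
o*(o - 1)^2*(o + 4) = o^4 + 2*o^3 - 7*o^2 + 4*o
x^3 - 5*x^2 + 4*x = x*(x - 4)*(x - 1)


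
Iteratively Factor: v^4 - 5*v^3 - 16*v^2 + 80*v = (v)*(v^3 - 5*v^2 - 16*v + 80) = v*(v + 4)*(v^2 - 9*v + 20) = v*(v - 5)*(v + 4)*(v - 4)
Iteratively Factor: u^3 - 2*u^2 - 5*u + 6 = (u - 3)*(u^2 + u - 2) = (u - 3)*(u + 2)*(u - 1)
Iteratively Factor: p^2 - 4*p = (p - 4)*(p)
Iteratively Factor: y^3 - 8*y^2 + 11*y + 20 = (y - 4)*(y^2 - 4*y - 5) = (y - 4)*(y + 1)*(y - 5)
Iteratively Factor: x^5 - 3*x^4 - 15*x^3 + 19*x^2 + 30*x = (x + 1)*(x^4 - 4*x^3 - 11*x^2 + 30*x) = (x + 1)*(x + 3)*(x^3 - 7*x^2 + 10*x) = (x - 2)*(x + 1)*(x + 3)*(x^2 - 5*x) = x*(x - 2)*(x + 1)*(x + 3)*(x - 5)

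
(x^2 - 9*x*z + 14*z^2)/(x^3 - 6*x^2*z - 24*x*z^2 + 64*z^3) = (x - 7*z)/(x^2 - 4*x*z - 32*z^2)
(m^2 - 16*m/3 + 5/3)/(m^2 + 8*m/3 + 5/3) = (3*m^2 - 16*m + 5)/(3*m^2 + 8*m + 5)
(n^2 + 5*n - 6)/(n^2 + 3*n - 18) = (n - 1)/(n - 3)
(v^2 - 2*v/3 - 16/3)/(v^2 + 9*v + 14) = (v - 8/3)/(v + 7)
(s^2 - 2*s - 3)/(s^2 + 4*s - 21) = (s + 1)/(s + 7)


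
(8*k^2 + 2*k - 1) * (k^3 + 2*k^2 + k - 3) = 8*k^5 + 18*k^4 + 11*k^3 - 24*k^2 - 7*k + 3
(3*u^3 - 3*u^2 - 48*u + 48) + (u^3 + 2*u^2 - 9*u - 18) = 4*u^3 - u^2 - 57*u + 30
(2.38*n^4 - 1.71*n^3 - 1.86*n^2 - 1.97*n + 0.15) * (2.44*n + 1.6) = 5.8072*n^5 - 0.3644*n^4 - 7.2744*n^3 - 7.7828*n^2 - 2.786*n + 0.24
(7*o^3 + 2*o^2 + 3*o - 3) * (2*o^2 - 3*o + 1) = 14*o^5 - 17*o^4 + 7*o^3 - 13*o^2 + 12*o - 3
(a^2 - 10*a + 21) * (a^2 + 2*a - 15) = a^4 - 8*a^3 - 14*a^2 + 192*a - 315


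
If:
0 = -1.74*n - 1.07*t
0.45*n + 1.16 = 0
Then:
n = -2.58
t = 4.19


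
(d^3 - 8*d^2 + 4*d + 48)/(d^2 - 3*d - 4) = (d^2 - 4*d - 12)/(d + 1)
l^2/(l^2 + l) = l/(l + 1)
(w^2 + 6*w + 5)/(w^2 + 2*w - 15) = (w + 1)/(w - 3)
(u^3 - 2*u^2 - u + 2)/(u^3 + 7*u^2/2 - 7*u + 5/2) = 2*(u^2 - u - 2)/(2*u^2 + 9*u - 5)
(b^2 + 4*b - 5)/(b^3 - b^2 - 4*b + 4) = (b + 5)/(b^2 - 4)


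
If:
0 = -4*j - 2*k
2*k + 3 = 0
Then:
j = 3/4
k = -3/2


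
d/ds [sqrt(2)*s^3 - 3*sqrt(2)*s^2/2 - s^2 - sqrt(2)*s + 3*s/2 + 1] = 3*sqrt(2)*s^2 - 3*sqrt(2)*s - 2*s - sqrt(2) + 3/2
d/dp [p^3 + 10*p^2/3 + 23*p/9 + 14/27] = 3*p^2 + 20*p/3 + 23/9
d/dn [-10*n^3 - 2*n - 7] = -30*n^2 - 2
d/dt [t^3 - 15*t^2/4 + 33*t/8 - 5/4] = 3*t^2 - 15*t/2 + 33/8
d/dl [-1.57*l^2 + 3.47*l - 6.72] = 3.47 - 3.14*l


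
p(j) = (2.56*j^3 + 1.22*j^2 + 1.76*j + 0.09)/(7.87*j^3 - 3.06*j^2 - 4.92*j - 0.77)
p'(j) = (-23.61*j^2 + 6.12*j + 4.92)*(2.56*j^3 + 1.22*j^2 + 1.76*j + 0.09)/(7.87*j^3 - 3.06*j^2 - 4.92*j - 0.77)^2 + (7.68*j^2 + 2.44*j + 1.76)/(7.87*j^3 - 3.06*j^2 - 4.92*j - 0.77) = (-17.435*j^4 - 52.8928*j^3 - 8.6553*j^2 - 1.328*j - 0.9124)/(61.9369*j^6 - 48.1644*j^5 - 68.0772*j^4 + 17.9906*j^3 + 28.9188*j^2 + 7.5768*j + 0.5929)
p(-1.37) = 0.33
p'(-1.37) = 0.15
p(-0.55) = 3.13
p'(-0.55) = 49.26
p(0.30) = -0.35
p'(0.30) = -0.69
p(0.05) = -0.18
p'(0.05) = -0.96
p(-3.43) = 0.28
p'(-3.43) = -0.00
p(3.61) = 0.46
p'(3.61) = -0.06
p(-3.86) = 0.28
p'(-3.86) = -0.00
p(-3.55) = 0.28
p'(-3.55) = -0.00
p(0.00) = -0.12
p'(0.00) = -1.54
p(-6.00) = 0.29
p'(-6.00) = -0.00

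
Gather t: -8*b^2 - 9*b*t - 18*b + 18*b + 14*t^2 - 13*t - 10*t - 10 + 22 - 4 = -8*b^2 + 14*t^2 + t*(-9*b - 23) + 8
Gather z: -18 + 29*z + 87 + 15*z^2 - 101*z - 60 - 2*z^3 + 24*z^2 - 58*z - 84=-2*z^3 + 39*z^2 - 130*z - 75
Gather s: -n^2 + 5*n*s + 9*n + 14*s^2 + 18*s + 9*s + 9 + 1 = -n^2 + 9*n + 14*s^2 + s*(5*n + 27) + 10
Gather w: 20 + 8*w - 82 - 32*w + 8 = -24*w - 54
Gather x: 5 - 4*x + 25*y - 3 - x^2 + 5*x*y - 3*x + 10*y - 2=-x^2 + x*(5*y - 7) + 35*y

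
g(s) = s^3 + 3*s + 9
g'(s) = 3*s^2 + 3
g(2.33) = 28.64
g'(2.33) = 19.29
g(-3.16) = -32.03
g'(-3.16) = 32.96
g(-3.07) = -29.14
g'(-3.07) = 31.27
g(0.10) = 9.30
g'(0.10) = 3.03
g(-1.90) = -3.56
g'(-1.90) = 13.83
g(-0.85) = 5.84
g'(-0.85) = 5.17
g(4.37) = 105.56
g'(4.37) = 60.29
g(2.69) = 36.54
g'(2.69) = 24.71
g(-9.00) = -747.00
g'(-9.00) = 246.00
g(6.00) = 243.00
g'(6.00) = 111.00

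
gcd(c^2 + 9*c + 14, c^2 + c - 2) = c + 2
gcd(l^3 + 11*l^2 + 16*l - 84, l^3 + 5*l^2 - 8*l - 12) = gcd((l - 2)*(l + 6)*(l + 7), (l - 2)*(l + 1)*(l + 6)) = l^2 + 4*l - 12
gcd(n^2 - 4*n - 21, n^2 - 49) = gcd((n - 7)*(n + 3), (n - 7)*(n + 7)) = n - 7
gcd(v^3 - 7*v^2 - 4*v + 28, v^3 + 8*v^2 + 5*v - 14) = v + 2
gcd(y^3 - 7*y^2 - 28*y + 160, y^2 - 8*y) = y - 8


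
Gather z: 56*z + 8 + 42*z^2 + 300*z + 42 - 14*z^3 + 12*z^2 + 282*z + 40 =-14*z^3 + 54*z^2 + 638*z + 90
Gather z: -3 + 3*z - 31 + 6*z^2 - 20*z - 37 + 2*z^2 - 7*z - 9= 8*z^2 - 24*z - 80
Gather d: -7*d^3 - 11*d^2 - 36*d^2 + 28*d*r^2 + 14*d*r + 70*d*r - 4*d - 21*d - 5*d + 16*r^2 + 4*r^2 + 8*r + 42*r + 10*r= -7*d^3 - 47*d^2 + d*(28*r^2 + 84*r - 30) + 20*r^2 + 60*r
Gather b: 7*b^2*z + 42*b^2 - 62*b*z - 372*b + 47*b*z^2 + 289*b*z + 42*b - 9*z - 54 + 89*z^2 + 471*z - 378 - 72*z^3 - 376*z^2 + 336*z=b^2*(7*z + 42) + b*(47*z^2 + 227*z - 330) - 72*z^3 - 287*z^2 + 798*z - 432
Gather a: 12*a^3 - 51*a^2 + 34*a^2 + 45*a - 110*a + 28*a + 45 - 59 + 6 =12*a^3 - 17*a^2 - 37*a - 8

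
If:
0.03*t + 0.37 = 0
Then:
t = -12.33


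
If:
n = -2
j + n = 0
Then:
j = 2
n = -2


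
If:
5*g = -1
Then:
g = -1/5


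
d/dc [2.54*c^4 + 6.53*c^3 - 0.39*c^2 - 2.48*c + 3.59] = 10.16*c^3 + 19.59*c^2 - 0.78*c - 2.48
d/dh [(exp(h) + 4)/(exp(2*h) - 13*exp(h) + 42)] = (-(exp(h) + 4)*(2*exp(h) - 13) + exp(2*h) - 13*exp(h) + 42)*exp(h)/(exp(2*h) - 13*exp(h) + 42)^2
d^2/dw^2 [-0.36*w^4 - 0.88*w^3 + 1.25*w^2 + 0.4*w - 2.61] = -4.32*w^2 - 5.28*w + 2.5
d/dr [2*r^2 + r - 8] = 4*r + 1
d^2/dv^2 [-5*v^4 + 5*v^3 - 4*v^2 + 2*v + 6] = -60*v^2 + 30*v - 8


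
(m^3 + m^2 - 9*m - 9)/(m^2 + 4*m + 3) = m - 3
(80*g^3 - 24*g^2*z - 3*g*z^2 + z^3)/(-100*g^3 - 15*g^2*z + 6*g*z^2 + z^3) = (-4*g + z)/(5*g + z)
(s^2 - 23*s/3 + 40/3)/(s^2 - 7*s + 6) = (3*s^2 - 23*s + 40)/(3*(s^2 - 7*s + 6))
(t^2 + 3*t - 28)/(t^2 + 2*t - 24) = (t + 7)/(t + 6)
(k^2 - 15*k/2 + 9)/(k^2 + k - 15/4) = 2*(k - 6)/(2*k + 5)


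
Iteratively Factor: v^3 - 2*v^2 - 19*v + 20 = (v + 4)*(v^2 - 6*v + 5) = (v - 1)*(v + 4)*(v - 5)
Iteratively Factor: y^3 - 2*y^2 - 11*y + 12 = (y - 1)*(y^2 - y - 12) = (y - 1)*(y + 3)*(y - 4)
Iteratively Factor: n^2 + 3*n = (n)*(n + 3)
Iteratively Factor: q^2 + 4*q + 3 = (q + 1)*(q + 3)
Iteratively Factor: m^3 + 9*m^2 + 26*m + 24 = (m + 2)*(m^2 + 7*m + 12) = (m + 2)*(m + 4)*(m + 3)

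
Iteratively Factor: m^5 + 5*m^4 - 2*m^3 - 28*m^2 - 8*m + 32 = (m + 2)*(m^4 + 3*m^3 - 8*m^2 - 12*m + 16) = (m - 1)*(m + 2)*(m^3 + 4*m^2 - 4*m - 16) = (m - 1)*(m + 2)*(m + 4)*(m^2 - 4) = (m - 1)*(m + 2)^2*(m + 4)*(m - 2)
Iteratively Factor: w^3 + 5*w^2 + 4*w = (w + 1)*(w^2 + 4*w) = w*(w + 1)*(w + 4)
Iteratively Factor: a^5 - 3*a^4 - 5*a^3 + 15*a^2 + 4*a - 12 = (a - 2)*(a^4 - a^3 - 7*a^2 + a + 6) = (a - 3)*(a - 2)*(a^3 + 2*a^2 - a - 2) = (a - 3)*(a - 2)*(a - 1)*(a^2 + 3*a + 2) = (a - 3)*(a - 2)*(a - 1)*(a + 2)*(a + 1)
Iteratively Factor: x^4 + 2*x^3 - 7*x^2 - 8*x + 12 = (x + 3)*(x^3 - x^2 - 4*x + 4) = (x + 2)*(x + 3)*(x^2 - 3*x + 2) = (x - 1)*(x + 2)*(x + 3)*(x - 2)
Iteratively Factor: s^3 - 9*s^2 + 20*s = (s - 5)*(s^2 - 4*s) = s*(s - 5)*(s - 4)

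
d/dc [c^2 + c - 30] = 2*c + 1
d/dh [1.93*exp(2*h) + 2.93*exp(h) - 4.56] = (3.86*exp(h) + 2.93)*exp(h)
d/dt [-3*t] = -3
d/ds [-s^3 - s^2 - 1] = s*(-3*s - 2)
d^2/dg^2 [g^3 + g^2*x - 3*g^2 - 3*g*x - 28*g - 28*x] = 6*g + 2*x - 6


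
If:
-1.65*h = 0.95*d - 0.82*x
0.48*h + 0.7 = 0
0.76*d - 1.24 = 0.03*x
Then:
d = 1.59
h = -1.46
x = -1.09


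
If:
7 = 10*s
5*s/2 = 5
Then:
No Solution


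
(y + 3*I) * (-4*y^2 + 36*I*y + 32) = -4*y^3 + 24*I*y^2 - 76*y + 96*I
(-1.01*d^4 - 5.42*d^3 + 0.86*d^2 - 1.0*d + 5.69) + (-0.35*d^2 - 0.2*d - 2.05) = -1.01*d^4 - 5.42*d^3 + 0.51*d^2 - 1.2*d + 3.64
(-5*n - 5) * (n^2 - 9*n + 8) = -5*n^3 + 40*n^2 + 5*n - 40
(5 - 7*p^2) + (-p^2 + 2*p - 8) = -8*p^2 + 2*p - 3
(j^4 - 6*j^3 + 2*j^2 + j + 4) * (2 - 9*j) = -9*j^5 + 56*j^4 - 30*j^3 - 5*j^2 - 34*j + 8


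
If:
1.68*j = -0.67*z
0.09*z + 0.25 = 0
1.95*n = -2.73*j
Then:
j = 1.11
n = -1.55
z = -2.78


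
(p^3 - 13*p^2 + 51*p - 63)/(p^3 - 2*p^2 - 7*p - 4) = (-p^3 + 13*p^2 - 51*p + 63)/(-p^3 + 2*p^2 + 7*p + 4)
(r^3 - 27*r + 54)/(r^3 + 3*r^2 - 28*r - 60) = (r^2 - 6*r + 9)/(r^2 - 3*r - 10)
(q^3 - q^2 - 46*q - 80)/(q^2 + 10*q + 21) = (q^3 - q^2 - 46*q - 80)/(q^2 + 10*q + 21)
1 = 1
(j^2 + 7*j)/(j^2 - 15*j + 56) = j*(j + 7)/(j^2 - 15*j + 56)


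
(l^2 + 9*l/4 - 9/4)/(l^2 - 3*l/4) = (l + 3)/l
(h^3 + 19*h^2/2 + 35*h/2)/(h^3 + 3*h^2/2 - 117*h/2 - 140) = h/(h - 8)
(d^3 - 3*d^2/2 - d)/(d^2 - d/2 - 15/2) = d*(-2*d^2 + 3*d + 2)/(-2*d^2 + d + 15)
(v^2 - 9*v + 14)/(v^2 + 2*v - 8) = (v - 7)/(v + 4)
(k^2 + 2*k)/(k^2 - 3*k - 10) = k/(k - 5)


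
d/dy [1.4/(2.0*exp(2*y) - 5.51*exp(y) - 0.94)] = (7.714 - 5.6*exp(y))*exp(y)/(-2.0*exp(2*y) + 5.51*exp(y) + 0.94)^2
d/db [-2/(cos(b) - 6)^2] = -4*sin(b)/(cos(b) - 6)^3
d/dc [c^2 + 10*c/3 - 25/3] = 2*c + 10/3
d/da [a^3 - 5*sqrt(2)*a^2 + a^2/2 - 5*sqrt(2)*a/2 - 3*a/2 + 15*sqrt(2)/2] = 3*a^2 - 10*sqrt(2)*a + a - 5*sqrt(2)/2 - 3/2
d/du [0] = 0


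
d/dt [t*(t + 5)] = 2*t + 5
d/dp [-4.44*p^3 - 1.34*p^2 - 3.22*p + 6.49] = -13.32*p^2 - 2.68*p - 3.22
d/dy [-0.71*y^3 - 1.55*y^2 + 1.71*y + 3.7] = -2.13*y^2 - 3.1*y + 1.71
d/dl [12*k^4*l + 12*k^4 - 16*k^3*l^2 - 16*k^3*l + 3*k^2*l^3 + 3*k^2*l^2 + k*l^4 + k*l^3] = k*(12*k^3 - 32*k^2*l - 16*k^2 + 9*k*l^2 + 6*k*l + 4*l^3 + 3*l^2)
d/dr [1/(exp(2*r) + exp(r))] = (-2*exp(r) - 1)*exp(-r)/(exp(r) + 1)^2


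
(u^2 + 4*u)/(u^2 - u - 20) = u/(u - 5)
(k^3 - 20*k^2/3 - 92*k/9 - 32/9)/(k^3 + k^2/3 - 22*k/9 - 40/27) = 3*(3*k^2 - 22*k - 16)/(9*k^2 - 3*k - 20)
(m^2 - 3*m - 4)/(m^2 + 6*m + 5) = (m - 4)/(m + 5)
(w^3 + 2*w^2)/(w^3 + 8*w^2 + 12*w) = w/(w + 6)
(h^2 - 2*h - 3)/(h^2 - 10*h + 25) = (h^2 - 2*h - 3)/(h^2 - 10*h + 25)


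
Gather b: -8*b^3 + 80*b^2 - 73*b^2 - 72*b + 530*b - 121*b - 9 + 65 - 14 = -8*b^3 + 7*b^2 + 337*b + 42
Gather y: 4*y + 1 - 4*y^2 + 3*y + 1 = -4*y^2 + 7*y + 2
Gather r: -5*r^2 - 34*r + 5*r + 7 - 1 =-5*r^2 - 29*r + 6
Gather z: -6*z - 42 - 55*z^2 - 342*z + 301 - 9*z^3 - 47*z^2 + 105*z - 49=-9*z^3 - 102*z^2 - 243*z + 210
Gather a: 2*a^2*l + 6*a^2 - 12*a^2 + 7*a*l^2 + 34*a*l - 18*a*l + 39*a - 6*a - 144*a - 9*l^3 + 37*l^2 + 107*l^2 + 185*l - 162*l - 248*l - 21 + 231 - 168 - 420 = a^2*(2*l - 6) + a*(7*l^2 + 16*l - 111) - 9*l^3 + 144*l^2 - 225*l - 378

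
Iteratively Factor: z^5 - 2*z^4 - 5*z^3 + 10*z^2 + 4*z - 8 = (z + 2)*(z^4 - 4*z^3 + 3*z^2 + 4*z - 4) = (z - 1)*(z + 2)*(z^3 - 3*z^2 + 4) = (z - 2)*(z - 1)*(z + 2)*(z^2 - z - 2) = (z - 2)^2*(z - 1)*(z + 2)*(z + 1)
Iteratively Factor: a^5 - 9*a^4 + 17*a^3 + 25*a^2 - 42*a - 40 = (a - 2)*(a^4 - 7*a^3 + 3*a^2 + 31*a + 20) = (a - 5)*(a - 2)*(a^3 - 2*a^2 - 7*a - 4) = (a - 5)*(a - 2)*(a + 1)*(a^2 - 3*a - 4) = (a - 5)*(a - 4)*(a - 2)*(a + 1)*(a + 1)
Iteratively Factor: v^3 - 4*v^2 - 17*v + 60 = (v - 3)*(v^2 - v - 20) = (v - 5)*(v - 3)*(v + 4)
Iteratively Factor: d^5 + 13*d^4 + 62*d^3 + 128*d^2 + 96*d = (d)*(d^4 + 13*d^3 + 62*d^2 + 128*d + 96) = d*(d + 3)*(d^3 + 10*d^2 + 32*d + 32) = d*(d + 2)*(d + 3)*(d^2 + 8*d + 16) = d*(d + 2)*(d + 3)*(d + 4)*(d + 4)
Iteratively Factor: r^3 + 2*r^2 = (r + 2)*(r^2) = r*(r + 2)*(r)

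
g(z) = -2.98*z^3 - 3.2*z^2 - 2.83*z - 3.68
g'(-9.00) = -669.37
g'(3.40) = -127.94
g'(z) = -8.94*z^2 - 6.4*z - 2.83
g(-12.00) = 4718.92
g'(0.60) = -9.89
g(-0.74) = -2.13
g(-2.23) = 19.76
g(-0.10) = -3.43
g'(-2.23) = -33.02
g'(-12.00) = -1213.39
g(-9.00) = 1935.01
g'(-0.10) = -2.28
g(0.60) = -7.17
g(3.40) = -167.42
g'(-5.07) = -200.18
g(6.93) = -1168.75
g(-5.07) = 316.78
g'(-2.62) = -47.43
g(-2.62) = 35.36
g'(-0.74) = -2.99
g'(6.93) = -476.52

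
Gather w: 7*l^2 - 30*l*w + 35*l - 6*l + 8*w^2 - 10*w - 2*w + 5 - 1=7*l^2 + 29*l + 8*w^2 + w*(-30*l - 12) + 4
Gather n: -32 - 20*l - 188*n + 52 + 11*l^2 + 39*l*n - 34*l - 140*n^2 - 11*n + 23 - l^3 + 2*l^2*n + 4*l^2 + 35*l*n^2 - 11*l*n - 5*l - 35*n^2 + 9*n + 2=-l^3 + 15*l^2 - 59*l + n^2*(35*l - 175) + n*(2*l^2 + 28*l - 190) + 45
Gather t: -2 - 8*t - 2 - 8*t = -16*t - 4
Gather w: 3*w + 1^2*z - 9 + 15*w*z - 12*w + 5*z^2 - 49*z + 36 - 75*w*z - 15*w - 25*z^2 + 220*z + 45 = w*(-60*z - 24) - 20*z^2 + 172*z + 72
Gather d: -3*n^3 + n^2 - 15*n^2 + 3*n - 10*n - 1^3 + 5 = -3*n^3 - 14*n^2 - 7*n + 4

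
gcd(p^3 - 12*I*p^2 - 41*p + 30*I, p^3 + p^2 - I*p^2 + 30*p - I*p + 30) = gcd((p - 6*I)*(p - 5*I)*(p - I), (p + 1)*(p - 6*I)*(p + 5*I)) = p - 6*I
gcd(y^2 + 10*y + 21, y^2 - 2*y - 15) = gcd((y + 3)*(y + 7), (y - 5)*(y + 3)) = y + 3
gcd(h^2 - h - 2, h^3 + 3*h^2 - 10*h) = h - 2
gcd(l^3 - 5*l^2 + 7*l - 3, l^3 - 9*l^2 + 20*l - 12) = l - 1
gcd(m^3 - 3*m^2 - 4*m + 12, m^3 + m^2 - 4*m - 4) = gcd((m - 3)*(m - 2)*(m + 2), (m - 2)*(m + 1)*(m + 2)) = m^2 - 4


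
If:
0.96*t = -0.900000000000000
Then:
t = -0.94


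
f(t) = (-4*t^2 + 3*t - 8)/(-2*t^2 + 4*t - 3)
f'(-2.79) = -0.04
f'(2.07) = -3.36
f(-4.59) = 1.67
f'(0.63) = 8.62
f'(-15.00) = -0.00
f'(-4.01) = -0.04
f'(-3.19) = -0.04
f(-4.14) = 1.65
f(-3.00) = 1.61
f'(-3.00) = -0.04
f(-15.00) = 1.86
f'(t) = (3 - 8*t)/(-2*t^2 + 4*t - 3) + (4*t - 4)*(-4*t^2 + 3*t - 8)/(-2*t^2 + 4*t - 3)^2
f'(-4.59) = -0.04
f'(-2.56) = -0.03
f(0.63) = 6.04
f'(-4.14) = -0.04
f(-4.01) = 1.65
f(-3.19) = 1.61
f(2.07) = 5.75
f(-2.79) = 1.60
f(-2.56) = 1.59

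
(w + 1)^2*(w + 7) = w^3 + 9*w^2 + 15*w + 7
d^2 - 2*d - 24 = (d - 6)*(d + 4)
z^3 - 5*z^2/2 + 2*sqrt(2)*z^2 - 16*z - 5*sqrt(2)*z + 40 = (z - 5/2)*(z - 2*sqrt(2))*(z + 4*sqrt(2))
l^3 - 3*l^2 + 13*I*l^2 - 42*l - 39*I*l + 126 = (l - 3)*(l + 6*I)*(l + 7*I)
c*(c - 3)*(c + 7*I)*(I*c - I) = I*c^4 - 7*c^3 - 4*I*c^3 + 28*c^2 + 3*I*c^2 - 21*c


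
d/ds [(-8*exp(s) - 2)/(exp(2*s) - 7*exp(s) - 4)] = (8*exp(2*s) + 4*exp(s) + 18)*exp(s)/(exp(4*s) - 14*exp(3*s) + 41*exp(2*s) + 56*exp(s) + 16)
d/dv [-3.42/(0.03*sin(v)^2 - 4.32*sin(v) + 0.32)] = (0.2052*sin(v) - 14.7744)*cos(v)/(0.03*sin(v)^2 - 4.32*sin(v) + 0.32)^2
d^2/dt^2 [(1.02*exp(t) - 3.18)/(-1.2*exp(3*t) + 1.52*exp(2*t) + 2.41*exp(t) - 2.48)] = (-5.87519999999999*exp(6*t) + 46.79424*exp(5*t) - 77.959488*exp(4*t) + 54.193392*exp(3*t) - 73.296144*exp(2*t) + 60.322734*exp(t) + 12.732816)*exp(t)/(1.728*exp(9*t) - 6.5664*exp(8*t) - 2.09376*exp(7*t) + 33.576832*exp(6*t) - 22.936152*exp(5*t) - 52.32852*exp(4*t) + 62.652335*exp(3*t) + 15.16644*exp(2*t) - 44.467392*exp(t) + 15.252992)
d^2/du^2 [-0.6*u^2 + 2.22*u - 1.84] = -1.20000000000000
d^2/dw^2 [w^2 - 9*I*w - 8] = 2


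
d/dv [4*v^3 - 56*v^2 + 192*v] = 12*v^2 - 112*v + 192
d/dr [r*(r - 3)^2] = 3*(r - 3)*(r - 1)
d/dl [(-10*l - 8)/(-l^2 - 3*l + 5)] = 2*(-5*l^2 - 8*l - 37)/(l^4 + 6*l^3 - l^2 - 30*l + 25)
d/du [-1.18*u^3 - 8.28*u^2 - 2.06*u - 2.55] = -3.54*u^2 - 16.56*u - 2.06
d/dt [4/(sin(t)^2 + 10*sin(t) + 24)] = -8*(sin(t) + 5)*cos(t)/(sin(t)^2 + 10*sin(t) + 24)^2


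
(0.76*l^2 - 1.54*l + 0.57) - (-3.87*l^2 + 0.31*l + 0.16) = 4.63*l^2 - 1.85*l + 0.41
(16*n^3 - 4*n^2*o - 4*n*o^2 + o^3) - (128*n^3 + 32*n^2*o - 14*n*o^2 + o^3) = -112*n^3 - 36*n^2*o + 10*n*o^2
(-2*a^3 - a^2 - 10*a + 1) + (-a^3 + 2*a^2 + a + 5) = -3*a^3 + a^2 - 9*a + 6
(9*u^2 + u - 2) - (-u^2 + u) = 10*u^2 - 2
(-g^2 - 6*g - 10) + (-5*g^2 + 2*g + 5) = -6*g^2 - 4*g - 5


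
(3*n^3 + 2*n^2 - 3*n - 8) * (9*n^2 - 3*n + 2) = 27*n^5 + 9*n^4 - 27*n^3 - 59*n^2 + 18*n - 16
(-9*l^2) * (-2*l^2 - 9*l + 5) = 18*l^4 + 81*l^3 - 45*l^2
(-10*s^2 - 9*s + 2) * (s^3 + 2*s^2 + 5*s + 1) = -10*s^5 - 29*s^4 - 66*s^3 - 51*s^2 + s + 2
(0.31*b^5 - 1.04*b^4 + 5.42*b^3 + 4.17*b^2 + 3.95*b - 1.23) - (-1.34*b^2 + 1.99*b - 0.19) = 0.31*b^5 - 1.04*b^4 + 5.42*b^3 + 5.51*b^2 + 1.96*b - 1.04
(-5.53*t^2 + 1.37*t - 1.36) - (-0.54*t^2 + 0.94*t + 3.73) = -4.99*t^2 + 0.43*t - 5.09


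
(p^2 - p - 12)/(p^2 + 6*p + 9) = (p - 4)/(p + 3)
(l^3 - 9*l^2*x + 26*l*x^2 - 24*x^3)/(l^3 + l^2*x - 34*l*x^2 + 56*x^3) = (l - 3*x)/(l + 7*x)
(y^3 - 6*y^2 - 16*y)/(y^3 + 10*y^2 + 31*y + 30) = y*(y - 8)/(y^2 + 8*y + 15)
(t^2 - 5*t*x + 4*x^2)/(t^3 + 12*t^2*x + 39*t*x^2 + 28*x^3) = (t^2 - 5*t*x + 4*x^2)/(t^3 + 12*t^2*x + 39*t*x^2 + 28*x^3)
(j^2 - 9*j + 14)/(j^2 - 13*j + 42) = (j - 2)/(j - 6)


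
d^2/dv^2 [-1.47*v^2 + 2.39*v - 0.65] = -2.94000000000000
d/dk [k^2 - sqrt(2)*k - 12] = 2*k - sqrt(2)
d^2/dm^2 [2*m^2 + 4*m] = 4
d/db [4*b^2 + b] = 8*b + 1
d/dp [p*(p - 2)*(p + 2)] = 3*p^2 - 4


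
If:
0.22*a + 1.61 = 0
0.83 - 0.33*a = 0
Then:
No Solution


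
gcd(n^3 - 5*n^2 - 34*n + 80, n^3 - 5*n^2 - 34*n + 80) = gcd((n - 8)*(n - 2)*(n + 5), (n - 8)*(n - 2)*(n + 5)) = n^3 - 5*n^2 - 34*n + 80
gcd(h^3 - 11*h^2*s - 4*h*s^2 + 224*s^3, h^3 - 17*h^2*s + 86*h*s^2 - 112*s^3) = h^2 - 15*h*s + 56*s^2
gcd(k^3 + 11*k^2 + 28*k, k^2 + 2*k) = k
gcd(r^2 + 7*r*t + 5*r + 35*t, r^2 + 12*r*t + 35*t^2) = r + 7*t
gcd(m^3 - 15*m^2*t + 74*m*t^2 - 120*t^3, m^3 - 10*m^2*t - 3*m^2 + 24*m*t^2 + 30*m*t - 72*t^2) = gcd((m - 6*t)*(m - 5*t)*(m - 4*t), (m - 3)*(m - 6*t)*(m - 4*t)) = m^2 - 10*m*t + 24*t^2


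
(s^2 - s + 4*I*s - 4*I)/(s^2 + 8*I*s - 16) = (s - 1)/(s + 4*I)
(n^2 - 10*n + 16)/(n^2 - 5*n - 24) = (n - 2)/(n + 3)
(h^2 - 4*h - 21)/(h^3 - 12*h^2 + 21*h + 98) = (h + 3)/(h^2 - 5*h - 14)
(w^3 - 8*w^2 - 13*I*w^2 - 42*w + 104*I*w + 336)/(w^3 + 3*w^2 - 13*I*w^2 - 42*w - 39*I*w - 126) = (w - 8)/(w + 3)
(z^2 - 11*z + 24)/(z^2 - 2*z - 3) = (z - 8)/(z + 1)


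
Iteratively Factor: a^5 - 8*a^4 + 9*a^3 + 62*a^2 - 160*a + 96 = (a + 3)*(a^4 - 11*a^3 + 42*a^2 - 64*a + 32) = (a - 4)*(a + 3)*(a^3 - 7*a^2 + 14*a - 8) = (a - 4)^2*(a + 3)*(a^2 - 3*a + 2) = (a - 4)^2*(a - 1)*(a + 3)*(a - 2)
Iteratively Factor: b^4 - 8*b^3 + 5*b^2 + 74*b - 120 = (b - 5)*(b^3 - 3*b^2 - 10*b + 24) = (b - 5)*(b - 2)*(b^2 - b - 12) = (b - 5)*(b - 4)*(b - 2)*(b + 3)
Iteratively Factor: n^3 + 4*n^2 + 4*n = (n)*(n^2 + 4*n + 4) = n*(n + 2)*(n + 2)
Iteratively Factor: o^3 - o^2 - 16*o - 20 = (o + 2)*(o^2 - 3*o - 10) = (o + 2)^2*(o - 5)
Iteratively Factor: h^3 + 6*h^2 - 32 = (h + 4)*(h^2 + 2*h - 8) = (h - 2)*(h + 4)*(h + 4)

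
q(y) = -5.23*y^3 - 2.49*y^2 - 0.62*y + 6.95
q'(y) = -15.69*y^2 - 4.98*y - 0.62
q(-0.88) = 9.13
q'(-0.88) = -8.39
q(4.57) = -547.06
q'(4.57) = -351.06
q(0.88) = 0.91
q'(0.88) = -17.15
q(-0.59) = 7.52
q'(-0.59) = -3.14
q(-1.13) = 12.02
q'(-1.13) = -15.03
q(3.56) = -262.78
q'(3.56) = -217.20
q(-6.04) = 1072.28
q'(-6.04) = -542.94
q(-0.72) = 8.06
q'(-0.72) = -5.17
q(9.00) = -4012.99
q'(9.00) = -1316.33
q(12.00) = -9396.49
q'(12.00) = -2319.74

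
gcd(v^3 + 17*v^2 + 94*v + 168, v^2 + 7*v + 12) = v + 4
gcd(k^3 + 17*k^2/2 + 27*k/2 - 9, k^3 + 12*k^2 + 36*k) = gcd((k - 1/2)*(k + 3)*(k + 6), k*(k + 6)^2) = k + 6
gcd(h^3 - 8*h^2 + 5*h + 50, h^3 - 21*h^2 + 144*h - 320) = h - 5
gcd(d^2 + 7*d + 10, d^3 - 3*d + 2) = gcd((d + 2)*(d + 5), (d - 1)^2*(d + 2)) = d + 2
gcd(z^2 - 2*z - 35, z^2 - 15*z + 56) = z - 7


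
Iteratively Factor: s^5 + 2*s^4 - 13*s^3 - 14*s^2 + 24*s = (s)*(s^4 + 2*s^3 - 13*s^2 - 14*s + 24) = s*(s - 1)*(s^3 + 3*s^2 - 10*s - 24) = s*(s - 3)*(s - 1)*(s^2 + 6*s + 8) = s*(s - 3)*(s - 1)*(s + 4)*(s + 2)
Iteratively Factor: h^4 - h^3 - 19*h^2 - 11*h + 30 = (h - 1)*(h^3 - 19*h - 30) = (h - 1)*(h + 2)*(h^2 - 2*h - 15) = (h - 1)*(h + 2)*(h + 3)*(h - 5)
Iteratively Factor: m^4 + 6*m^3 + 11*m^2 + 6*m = (m + 3)*(m^3 + 3*m^2 + 2*m) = (m + 2)*(m + 3)*(m^2 + m) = m*(m + 2)*(m + 3)*(m + 1)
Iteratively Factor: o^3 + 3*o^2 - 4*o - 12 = (o - 2)*(o^2 + 5*o + 6) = (o - 2)*(o + 2)*(o + 3)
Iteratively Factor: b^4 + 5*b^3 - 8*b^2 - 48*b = (b - 3)*(b^3 + 8*b^2 + 16*b) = b*(b - 3)*(b^2 + 8*b + 16) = b*(b - 3)*(b + 4)*(b + 4)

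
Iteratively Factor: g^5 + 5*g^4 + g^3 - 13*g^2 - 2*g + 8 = (g - 1)*(g^4 + 6*g^3 + 7*g^2 - 6*g - 8) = (g - 1)*(g + 1)*(g^3 + 5*g^2 + 2*g - 8) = (g - 1)^2*(g + 1)*(g^2 + 6*g + 8) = (g - 1)^2*(g + 1)*(g + 4)*(g + 2)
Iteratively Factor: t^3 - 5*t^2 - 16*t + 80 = (t + 4)*(t^2 - 9*t + 20) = (t - 5)*(t + 4)*(t - 4)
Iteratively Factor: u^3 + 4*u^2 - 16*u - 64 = (u + 4)*(u^2 - 16) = (u - 4)*(u + 4)*(u + 4)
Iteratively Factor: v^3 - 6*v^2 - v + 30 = (v - 5)*(v^2 - v - 6) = (v - 5)*(v + 2)*(v - 3)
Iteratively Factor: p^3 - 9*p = (p - 3)*(p^2 + 3*p) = (p - 3)*(p + 3)*(p)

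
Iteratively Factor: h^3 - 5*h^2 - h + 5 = (h - 1)*(h^2 - 4*h - 5) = (h - 1)*(h + 1)*(h - 5)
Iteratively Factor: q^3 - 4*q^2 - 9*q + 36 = (q - 4)*(q^2 - 9) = (q - 4)*(q + 3)*(q - 3)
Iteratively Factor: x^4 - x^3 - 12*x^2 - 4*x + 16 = (x - 4)*(x^3 + 3*x^2 - 4) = (x - 4)*(x + 2)*(x^2 + x - 2) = (x - 4)*(x + 2)^2*(x - 1)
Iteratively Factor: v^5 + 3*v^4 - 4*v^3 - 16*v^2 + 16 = (v + 2)*(v^4 + v^3 - 6*v^2 - 4*v + 8) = (v + 2)^2*(v^3 - v^2 - 4*v + 4) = (v + 2)^3*(v^2 - 3*v + 2) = (v - 1)*(v + 2)^3*(v - 2)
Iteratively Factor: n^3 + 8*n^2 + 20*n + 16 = (n + 2)*(n^2 + 6*n + 8) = (n + 2)^2*(n + 4)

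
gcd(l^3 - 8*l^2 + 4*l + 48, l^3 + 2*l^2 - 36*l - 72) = l^2 - 4*l - 12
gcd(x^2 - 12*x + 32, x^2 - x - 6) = 1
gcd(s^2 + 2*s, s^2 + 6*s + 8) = s + 2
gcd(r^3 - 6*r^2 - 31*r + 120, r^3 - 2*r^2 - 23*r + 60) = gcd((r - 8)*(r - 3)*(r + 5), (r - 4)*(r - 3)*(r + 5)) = r^2 + 2*r - 15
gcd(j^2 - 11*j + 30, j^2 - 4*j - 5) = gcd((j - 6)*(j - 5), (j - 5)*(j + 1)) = j - 5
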